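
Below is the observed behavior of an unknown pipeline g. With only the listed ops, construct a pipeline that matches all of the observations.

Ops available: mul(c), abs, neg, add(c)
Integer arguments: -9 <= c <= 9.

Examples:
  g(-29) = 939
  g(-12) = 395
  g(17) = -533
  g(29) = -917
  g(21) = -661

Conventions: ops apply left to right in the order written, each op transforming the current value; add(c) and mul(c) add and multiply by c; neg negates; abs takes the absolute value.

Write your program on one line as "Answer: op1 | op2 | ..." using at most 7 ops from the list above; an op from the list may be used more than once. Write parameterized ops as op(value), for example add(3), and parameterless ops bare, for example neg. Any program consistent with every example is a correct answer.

mul(-8) | mul(-2) | mul(2) | neg | add(5) | add(6)

Check, running the answer program on each example:
  -29 -> 232 -> -464 -> -928 -> 928 -> 933 -> 939
  -12 -> 96 -> -192 -> -384 -> 384 -> 389 -> 395
  17 -> -136 -> 272 -> 544 -> -544 -> -539 -> -533
  29 -> -232 -> 464 -> 928 -> -928 -> -923 -> -917
  21 -> -168 -> 336 -> 672 -> -672 -> -667 -> -661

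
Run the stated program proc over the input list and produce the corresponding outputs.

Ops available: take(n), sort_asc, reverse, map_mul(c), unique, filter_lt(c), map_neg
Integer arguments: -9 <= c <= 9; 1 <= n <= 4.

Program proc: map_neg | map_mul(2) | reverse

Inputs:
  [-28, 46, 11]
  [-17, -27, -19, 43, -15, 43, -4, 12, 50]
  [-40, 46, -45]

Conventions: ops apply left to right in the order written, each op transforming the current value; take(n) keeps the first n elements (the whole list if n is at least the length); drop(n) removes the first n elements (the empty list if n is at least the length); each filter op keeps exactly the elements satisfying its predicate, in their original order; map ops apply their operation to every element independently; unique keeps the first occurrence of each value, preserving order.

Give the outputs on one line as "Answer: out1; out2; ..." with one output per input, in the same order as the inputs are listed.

[-22, -92, 56]; [-100, -24, 8, -86, 30, -86, 38, 54, 34]; [90, -92, 80]

Execution, op by op:
  [-28, 46, 11] -> [28, -46, -11] -> [56, -92, -22] -> [-22, -92, 56]
  [-17, -27, -19, 43, -15, 43, -4, 12, 50] -> [17, 27, 19, -43, 15, -43, 4, -12, -50] -> [34, 54, 38, -86, 30, -86, 8, -24, -100] -> [-100, -24, 8, -86, 30, -86, 38, 54, 34]
  [-40, 46, -45] -> [40, -46, 45] -> [80, -92, 90] -> [90, -92, 80]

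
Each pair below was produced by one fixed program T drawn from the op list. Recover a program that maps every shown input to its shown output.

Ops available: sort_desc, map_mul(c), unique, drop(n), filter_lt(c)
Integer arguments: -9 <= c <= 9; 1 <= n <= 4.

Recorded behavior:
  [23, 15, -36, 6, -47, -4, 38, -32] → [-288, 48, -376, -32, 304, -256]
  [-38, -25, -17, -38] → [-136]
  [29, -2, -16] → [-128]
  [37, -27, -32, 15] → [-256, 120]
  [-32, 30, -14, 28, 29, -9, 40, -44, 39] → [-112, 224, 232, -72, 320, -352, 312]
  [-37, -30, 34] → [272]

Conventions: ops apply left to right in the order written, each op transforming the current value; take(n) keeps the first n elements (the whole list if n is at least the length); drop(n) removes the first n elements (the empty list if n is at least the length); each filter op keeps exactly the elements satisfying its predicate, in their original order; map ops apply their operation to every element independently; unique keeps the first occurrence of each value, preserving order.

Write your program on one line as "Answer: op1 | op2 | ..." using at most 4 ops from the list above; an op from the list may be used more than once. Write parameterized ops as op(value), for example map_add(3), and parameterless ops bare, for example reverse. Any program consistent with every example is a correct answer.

map_mul(8) | unique | drop(2)

Check, running the answer program on each example:
  [23, 15, -36, 6, -47, -4, 38, -32] -> [184, 120, -288, 48, -376, -32, 304, -256] -> [184, 120, -288, 48, -376, -32, 304, -256] -> [-288, 48, -376, -32, 304, -256]
  [-38, -25, -17, -38] -> [-304, -200, -136, -304] -> [-304, -200, -136] -> [-136]
  [29, -2, -16] -> [232, -16, -128] -> [232, -16, -128] -> [-128]
  [37, -27, -32, 15] -> [296, -216, -256, 120] -> [296, -216, -256, 120] -> [-256, 120]
  [-32, 30, -14, 28, 29, -9, 40, -44, 39] -> [-256, 240, -112, 224, 232, -72, 320, -352, 312] -> [-256, 240, -112, 224, 232, -72, 320, -352, 312] -> [-112, 224, 232, -72, 320, -352, 312]
  [-37, -30, 34] -> [-296, -240, 272] -> [-296, -240, 272] -> [272]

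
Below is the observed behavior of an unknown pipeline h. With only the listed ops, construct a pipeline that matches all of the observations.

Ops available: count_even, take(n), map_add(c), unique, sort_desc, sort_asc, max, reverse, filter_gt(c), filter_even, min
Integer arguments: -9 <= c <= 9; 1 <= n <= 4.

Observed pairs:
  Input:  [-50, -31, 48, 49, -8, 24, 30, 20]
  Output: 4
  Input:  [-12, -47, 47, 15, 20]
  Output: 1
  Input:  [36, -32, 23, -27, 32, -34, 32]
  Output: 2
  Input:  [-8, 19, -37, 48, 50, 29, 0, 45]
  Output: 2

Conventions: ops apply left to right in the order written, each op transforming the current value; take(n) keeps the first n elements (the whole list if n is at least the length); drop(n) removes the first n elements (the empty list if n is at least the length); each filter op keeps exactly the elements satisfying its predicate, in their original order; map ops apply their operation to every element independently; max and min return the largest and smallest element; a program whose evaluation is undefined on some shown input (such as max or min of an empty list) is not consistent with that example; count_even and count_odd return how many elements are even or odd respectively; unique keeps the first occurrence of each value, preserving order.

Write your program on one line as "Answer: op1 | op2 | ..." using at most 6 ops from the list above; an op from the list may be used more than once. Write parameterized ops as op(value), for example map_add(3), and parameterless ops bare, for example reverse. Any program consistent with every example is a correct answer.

filter_even | filter_gt(4) | reverse | unique | count_even

Check, running the answer program on each example:
  [-50, -31, 48, 49, -8, 24, 30, 20] -> [-50, 48, -8, 24, 30, 20] -> [48, 24, 30, 20] -> [20, 30, 24, 48] -> [20, 30, 24, 48] -> 4
  [-12, -47, 47, 15, 20] -> [-12, 20] -> [20] -> [20] -> [20] -> 1
  [36, -32, 23, -27, 32, -34, 32] -> [36, -32, 32, -34, 32] -> [36, 32, 32] -> [32, 32, 36] -> [32, 36] -> 2
  [-8, 19, -37, 48, 50, 29, 0, 45] -> [-8, 48, 50, 0] -> [48, 50] -> [50, 48] -> [50, 48] -> 2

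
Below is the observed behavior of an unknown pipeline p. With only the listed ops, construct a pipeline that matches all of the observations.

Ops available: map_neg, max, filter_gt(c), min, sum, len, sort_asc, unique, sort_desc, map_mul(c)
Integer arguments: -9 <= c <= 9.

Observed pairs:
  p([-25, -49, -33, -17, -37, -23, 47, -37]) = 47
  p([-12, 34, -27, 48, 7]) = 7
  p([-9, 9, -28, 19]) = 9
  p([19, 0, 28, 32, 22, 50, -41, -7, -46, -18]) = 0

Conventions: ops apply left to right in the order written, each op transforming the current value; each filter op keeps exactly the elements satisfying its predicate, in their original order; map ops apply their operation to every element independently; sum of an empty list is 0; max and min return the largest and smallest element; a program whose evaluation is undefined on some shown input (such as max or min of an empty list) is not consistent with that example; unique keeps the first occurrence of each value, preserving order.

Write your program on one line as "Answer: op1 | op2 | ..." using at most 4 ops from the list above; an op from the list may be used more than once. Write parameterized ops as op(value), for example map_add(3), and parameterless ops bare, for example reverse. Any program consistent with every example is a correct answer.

filter_gt(-6) | sort_desc | min

Check, running the answer program on each example:
  [-25, -49, -33, -17, -37, -23, 47, -37] -> [47] -> [47] -> 47
  [-12, 34, -27, 48, 7] -> [34, 48, 7] -> [48, 34, 7] -> 7
  [-9, 9, -28, 19] -> [9, 19] -> [19, 9] -> 9
  [19, 0, 28, 32, 22, 50, -41, -7, -46, -18] -> [19, 0, 28, 32, 22, 50] -> [50, 32, 28, 22, 19, 0] -> 0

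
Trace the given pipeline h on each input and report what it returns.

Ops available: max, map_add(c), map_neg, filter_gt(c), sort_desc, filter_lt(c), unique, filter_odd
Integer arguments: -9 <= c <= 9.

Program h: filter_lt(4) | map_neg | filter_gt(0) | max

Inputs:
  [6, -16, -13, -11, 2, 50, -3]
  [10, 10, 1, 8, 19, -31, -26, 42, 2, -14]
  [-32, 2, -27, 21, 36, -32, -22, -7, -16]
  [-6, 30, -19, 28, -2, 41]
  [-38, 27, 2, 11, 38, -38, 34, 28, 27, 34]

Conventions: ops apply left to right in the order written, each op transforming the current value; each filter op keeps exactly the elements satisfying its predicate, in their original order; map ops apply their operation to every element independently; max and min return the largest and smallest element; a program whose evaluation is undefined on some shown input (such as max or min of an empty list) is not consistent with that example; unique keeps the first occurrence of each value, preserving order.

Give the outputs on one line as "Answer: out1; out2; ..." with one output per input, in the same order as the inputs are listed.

16; 31; 32; 19; 38

Execution, op by op:
  [6, -16, -13, -11, 2, 50, -3] -> [-16, -13, -11, 2, -3] -> [16, 13, 11, -2, 3] -> [16, 13, 11, 3] -> 16
  [10, 10, 1, 8, 19, -31, -26, 42, 2, -14] -> [1, -31, -26, 2, -14] -> [-1, 31, 26, -2, 14] -> [31, 26, 14] -> 31
  [-32, 2, -27, 21, 36, -32, -22, -7, -16] -> [-32, 2, -27, -32, -22, -7, -16] -> [32, -2, 27, 32, 22, 7, 16] -> [32, 27, 32, 22, 7, 16] -> 32
  [-6, 30, -19, 28, -2, 41] -> [-6, -19, -2] -> [6, 19, 2] -> [6, 19, 2] -> 19
  [-38, 27, 2, 11, 38, -38, 34, 28, 27, 34] -> [-38, 2, -38] -> [38, -2, 38] -> [38, 38] -> 38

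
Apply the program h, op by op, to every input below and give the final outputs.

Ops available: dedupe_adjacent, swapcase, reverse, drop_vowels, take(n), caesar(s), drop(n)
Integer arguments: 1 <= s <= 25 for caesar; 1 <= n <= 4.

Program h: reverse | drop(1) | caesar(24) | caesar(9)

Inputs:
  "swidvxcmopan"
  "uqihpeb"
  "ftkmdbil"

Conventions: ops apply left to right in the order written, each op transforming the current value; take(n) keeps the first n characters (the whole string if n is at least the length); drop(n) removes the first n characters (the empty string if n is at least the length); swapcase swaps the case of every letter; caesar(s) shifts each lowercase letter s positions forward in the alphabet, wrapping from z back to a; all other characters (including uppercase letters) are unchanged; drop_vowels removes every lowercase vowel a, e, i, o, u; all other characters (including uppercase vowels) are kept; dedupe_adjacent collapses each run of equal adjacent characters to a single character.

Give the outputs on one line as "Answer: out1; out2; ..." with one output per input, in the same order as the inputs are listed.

"hwvtjeckpdz"; "lwopxb"; "piktram"

Execution, op by op:
  "swidvxcmopan" -> "napomcxvdiws" -> "apomcxvdiws" -> "ynmkavtbguq" -> "hwvtjeckpdz"
  "uqihpeb" -> "bephiqu" -> "ephiqu" -> "cnfgos" -> "lwopxb"
  "ftkmdbil" -> "libdmktf" -> "ibdmktf" -> "gzbkird" -> "piktram"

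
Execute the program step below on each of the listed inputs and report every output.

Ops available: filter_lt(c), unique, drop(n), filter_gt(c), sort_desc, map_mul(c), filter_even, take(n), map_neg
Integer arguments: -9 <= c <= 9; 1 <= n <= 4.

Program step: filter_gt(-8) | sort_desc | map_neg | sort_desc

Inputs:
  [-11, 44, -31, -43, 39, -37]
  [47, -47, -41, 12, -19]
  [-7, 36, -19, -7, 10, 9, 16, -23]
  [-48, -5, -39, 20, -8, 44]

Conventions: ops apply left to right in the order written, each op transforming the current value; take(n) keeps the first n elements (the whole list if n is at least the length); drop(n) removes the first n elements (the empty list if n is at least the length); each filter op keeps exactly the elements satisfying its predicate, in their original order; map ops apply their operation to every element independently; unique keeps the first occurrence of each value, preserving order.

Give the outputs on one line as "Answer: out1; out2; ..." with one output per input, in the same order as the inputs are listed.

Execution, op by op:
  [-11, 44, -31, -43, 39, -37] -> [44, 39] -> [44, 39] -> [-44, -39] -> [-39, -44]
  [47, -47, -41, 12, -19] -> [47, 12] -> [47, 12] -> [-47, -12] -> [-12, -47]
  [-7, 36, -19, -7, 10, 9, 16, -23] -> [-7, 36, -7, 10, 9, 16] -> [36, 16, 10, 9, -7, -7] -> [-36, -16, -10, -9, 7, 7] -> [7, 7, -9, -10, -16, -36]
  [-48, -5, -39, 20, -8, 44] -> [-5, 20, 44] -> [44, 20, -5] -> [-44, -20, 5] -> [5, -20, -44]

[-39, -44]; [-12, -47]; [7, 7, -9, -10, -16, -36]; [5, -20, -44]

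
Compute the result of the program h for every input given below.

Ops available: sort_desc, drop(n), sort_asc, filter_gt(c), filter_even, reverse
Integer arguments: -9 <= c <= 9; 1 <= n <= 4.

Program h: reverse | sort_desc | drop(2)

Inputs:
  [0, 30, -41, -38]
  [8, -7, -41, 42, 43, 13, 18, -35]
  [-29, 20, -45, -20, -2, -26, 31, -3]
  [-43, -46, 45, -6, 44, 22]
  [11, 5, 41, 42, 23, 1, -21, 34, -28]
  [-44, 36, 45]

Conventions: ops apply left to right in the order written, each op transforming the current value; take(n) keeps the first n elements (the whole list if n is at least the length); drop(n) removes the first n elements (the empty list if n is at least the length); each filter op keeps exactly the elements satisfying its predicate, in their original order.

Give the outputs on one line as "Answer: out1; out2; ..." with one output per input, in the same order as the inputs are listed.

Execution, op by op:
  [0, 30, -41, -38] -> [-38, -41, 30, 0] -> [30, 0, -38, -41] -> [-38, -41]
  [8, -7, -41, 42, 43, 13, 18, -35] -> [-35, 18, 13, 43, 42, -41, -7, 8] -> [43, 42, 18, 13, 8, -7, -35, -41] -> [18, 13, 8, -7, -35, -41]
  [-29, 20, -45, -20, -2, -26, 31, -3] -> [-3, 31, -26, -2, -20, -45, 20, -29] -> [31, 20, -2, -3, -20, -26, -29, -45] -> [-2, -3, -20, -26, -29, -45]
  [-43, -46, 45, -6, 44, 22] -> [22, 44, -6, 45, -46, -43] -> [45, 44, 22, -6, -43, -46] -> [22, -6, -43, -46]
  [11, 5, 41, 42, 23, 1, -21, 34, -28] -> [-28, 34, -21, 1, 23, 42, 41, 5, 11] -> [42, 41, 34, 23, 11, 5, 1, -21, -28] -> [34, 23, 11, 5, 1, -21, -28]
  [-44, 36, 45] -> [45, 36, -44] -> [45, 36, -44] -> [-44]

[-38, -41]; [18, 13, 8, -7, -35, -41]; [-2, -3, -20, -26, -29, -45]; [22, -6, -43, -46]; [34, 23, 11, 5, 1, -21, -28]; [-44]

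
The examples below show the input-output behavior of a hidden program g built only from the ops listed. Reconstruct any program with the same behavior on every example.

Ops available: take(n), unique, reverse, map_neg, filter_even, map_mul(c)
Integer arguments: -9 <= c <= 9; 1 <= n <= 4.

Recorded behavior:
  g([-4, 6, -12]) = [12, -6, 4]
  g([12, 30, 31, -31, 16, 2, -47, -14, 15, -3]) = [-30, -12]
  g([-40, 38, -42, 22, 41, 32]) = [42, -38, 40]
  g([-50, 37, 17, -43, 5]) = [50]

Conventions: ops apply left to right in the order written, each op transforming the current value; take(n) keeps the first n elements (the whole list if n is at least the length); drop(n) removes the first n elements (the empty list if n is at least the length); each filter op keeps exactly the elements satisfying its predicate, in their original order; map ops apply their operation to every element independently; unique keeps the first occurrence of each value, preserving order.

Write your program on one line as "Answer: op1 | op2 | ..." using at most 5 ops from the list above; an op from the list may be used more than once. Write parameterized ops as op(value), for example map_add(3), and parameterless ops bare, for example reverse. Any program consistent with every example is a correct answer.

take(3) | map_neg | filter_even | reverse

Check, running the answer program on each example:
  [-4, 6, -12] -> [-4, 6, -12] -> [4, -6, 12] -> [4, -6, 12] -> [12, -6, 4]
  [12, 30, 31, -31, 16, 2, -47, -14, 15, -3] -> [12, 30, 31] -> [-12, -30, -31] -> [-12, -30] -> [-30, -12]
  [-40, 38, -42, 22, 41, 32] -> [-40, 38, -42] -> [40, -38, 42] -> [40, -38, 42] -> [42, -38, 40]
  [-50, 37, 17, -43, 5] -> [-50, 37, 17] -> [50, -37, -17] -> [50] -> [50]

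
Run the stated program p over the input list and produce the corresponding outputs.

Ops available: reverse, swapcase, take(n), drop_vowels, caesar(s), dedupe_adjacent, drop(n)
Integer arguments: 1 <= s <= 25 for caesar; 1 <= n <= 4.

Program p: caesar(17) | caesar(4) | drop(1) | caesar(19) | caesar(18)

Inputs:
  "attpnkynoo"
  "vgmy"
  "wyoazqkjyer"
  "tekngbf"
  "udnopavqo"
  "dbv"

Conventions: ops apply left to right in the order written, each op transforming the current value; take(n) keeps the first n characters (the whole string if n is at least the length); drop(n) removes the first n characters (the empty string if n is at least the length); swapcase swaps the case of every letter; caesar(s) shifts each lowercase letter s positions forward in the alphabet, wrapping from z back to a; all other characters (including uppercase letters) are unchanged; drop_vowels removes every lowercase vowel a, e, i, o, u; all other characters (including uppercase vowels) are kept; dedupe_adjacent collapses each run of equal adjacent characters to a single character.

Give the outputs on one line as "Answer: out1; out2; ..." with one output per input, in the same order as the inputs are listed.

"zzvtqetuu"; "mse"; "eugfwqpekx"; "kqtmhl"; "jtuvgbwu"; "hb"

Execution, op by op:
  "attpnkynoo" -> "rkkgebpeff" -> "vookiftijj" -> "ookiftijj" -> "hhdbymbcc" -> "zzvtqetuu"
  "vgmy" -> "mxdp" -> "qbht" -> "bht" -> "uam" -> "mse"
  "wyoazqkjyer" -> "npfrqhbapvi" -> "rtjvulfetzm" -> "tjvulfetzm" -> "mconeyxmsf" -> "eugfwqpekx"
  "tekngbf" -> "kvbexsw" -> "ozfibwa" -> "zfibwa" -> "sybupt" -> "kqtmhl"
  "udnopavqo" -> "luefgrmhf" -> "pyijkvqlj" -> "yijkvqlj" -> "rbcdojec" -> "jtuvgbwu"
  "dbv" -> "usm" -> "ywq" -> "wq" -> "pj" -> "hb"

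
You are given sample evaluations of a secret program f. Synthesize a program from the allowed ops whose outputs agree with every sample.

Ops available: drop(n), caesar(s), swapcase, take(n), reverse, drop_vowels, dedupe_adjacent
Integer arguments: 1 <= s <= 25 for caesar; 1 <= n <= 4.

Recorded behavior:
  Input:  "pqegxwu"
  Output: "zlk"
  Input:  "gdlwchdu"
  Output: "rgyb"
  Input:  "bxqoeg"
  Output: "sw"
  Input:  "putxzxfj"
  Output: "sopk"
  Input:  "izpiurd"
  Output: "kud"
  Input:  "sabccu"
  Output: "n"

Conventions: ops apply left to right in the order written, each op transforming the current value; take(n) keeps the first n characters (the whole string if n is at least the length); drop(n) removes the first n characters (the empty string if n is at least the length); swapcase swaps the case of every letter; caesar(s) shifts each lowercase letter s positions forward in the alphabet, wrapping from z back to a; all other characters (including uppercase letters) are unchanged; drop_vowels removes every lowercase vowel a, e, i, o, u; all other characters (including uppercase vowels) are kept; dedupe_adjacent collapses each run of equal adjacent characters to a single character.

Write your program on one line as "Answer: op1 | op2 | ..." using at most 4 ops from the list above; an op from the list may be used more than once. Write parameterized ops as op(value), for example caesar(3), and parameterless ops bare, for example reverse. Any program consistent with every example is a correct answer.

dedupe_adjacent | caesar(21) | reverse | drop(4)

Check, running the answer program on each example:
  "pqegxwu" -> "pqegxwu" -> "klzbsrp" -> "prsbzlk" -> "zlk"
  "gdlwchdu" -> "gdlwchdu" -> "bygrxcyp" -> "pycxrgyb" -> "rgyb"
  "bxqoeg" -> "bxqoeg" -> "wsljzb" -> "bzjlsw" -> "sw"
  "putxzxfj" -> "putxzxfj" -> "kposusae" -> "easusopk" -> "sopk"
  "izpiurd" -> "izpiurd" -> "dukdpmy" -> "ympdkud" -> "kud"
  "sabccu" -> "sabcu" -> "nvwxp" -> "pxwvn" -> "n"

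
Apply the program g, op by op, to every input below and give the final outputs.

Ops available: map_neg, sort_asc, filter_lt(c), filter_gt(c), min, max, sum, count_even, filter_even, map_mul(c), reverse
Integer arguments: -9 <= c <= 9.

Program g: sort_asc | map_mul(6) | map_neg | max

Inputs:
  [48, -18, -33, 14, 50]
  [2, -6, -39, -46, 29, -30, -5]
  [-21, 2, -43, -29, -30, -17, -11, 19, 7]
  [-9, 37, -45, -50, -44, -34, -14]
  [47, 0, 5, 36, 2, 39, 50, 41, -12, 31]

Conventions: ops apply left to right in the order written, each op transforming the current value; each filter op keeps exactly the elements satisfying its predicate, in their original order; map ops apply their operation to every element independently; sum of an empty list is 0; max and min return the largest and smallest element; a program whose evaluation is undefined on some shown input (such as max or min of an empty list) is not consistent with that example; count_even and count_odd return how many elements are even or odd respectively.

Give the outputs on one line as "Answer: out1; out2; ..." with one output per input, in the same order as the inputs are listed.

198; 276; 258; 300; 72

Execution, op by op:
  [48, -18, -33, 14, 50] -> [-33, -18, 14, 48, 50] -> [-198, -108, 84, 288, 300] -> [198, 108, -84, -288, -300] -> 198
  [2, -6, -39, -46, 29, -30, -5] -> [-46, -39, -30, -6, -5, 2, 29] -> [-276, -234, -180, -36, -30, 12, 174] -> [276, 234, 180, 36, 30, -12, -174] -> 276
  [-21, 2, -43, -29, -30, -17, -11, 19, 7] -> [-43, -30, -29, -21, -17, -11, 2, 7, 19] -> [-258, -180, -174, -126, -102, -66, 12, 42, 114] -> [258, 180, 174, 126, 102, 66, -12, -42, -114] -> 258
  [-9, 37, -45, -50, -44, -34, -14] -> [-50, -45, -44, -34, -14, -9, 37] -> [-300, -270, -264, -204, -84, -54, 222] -> [300, 270, 264, 204, 84, 54, -222] -> 300
  [47, 0, 5, 36, 2, 39, 50, 41, -12, 31] -> [-12, 0, 2, 5, 31, 36, 39, 41, 47, 50] -> [-72, 0, 12, 30, 186, 216, 234, 246, 282, 300] -> [72, 0, -12, -30, -186, -216, -234, -246, -282, -300] -> 72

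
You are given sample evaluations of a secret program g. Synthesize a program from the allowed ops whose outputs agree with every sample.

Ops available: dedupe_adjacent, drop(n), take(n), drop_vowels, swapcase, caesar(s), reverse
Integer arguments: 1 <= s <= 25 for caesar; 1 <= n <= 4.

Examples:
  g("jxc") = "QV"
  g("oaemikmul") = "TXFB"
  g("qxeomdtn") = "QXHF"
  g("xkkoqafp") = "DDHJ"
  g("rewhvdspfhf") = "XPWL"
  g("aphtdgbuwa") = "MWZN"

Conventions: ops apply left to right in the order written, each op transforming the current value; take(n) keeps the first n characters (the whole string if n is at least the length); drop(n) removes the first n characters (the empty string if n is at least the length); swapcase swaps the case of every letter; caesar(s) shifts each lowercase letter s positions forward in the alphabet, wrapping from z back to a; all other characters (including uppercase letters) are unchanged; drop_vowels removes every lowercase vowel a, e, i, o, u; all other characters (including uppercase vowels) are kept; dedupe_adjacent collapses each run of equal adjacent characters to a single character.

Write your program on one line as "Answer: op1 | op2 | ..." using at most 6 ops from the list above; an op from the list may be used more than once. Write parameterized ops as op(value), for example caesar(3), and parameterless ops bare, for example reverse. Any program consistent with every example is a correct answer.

drop(1) | caesar(19) | drop_vowels | take(4) | swapcase

Check, running the answer program on each example:
  "jxc" -> "xc" -> "qv" -> "qv" -> "qv" -> "QV"
  "oaemikmul" -> "aemikmul" -> "txfbdfne" -> "txfbdfn" -> "txfb" -> "TXFB"
  "qxeomdtn" -> "xeomdtn" -> "qxhfwmg" -> "qxhfwmg" -> "qxhf" -> "QXHF"
  "xkkoqafp" -> "kkoqafp" -> "ddhjtyi" -> "ddhjty" -> "ddhj" -> "DDHJ"
  "rewhvdspfhf" -> "ewhvdspfhf" -> "xpaowliyay" -> "xpwlyy" -> "xpwl" -> "XPWL"
  "aphtdgbuwa" -> "phtdgbuwa" -> "iamwzunpt" -> "mwznpt" -> "mwzn" -> "MWZN"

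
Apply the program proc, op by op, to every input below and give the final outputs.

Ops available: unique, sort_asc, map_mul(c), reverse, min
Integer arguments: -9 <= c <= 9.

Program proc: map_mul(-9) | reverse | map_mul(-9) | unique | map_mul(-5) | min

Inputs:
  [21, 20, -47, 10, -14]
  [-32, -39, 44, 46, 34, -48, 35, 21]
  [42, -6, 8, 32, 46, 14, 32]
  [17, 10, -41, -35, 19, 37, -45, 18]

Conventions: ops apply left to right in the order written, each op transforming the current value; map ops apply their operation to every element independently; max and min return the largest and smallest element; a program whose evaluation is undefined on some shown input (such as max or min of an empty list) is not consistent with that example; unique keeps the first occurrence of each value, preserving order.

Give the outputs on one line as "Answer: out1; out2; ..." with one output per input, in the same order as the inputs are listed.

-8505; -18630; -18630; -14985

Execution, op by op:
  [21, 20, -47, 10, -14] -> [-189, -180, 423, -90, 126] -> [126, -90, 423, -180, -189] -> [-1134, 810, -3807, 1620, 1701] -> [-1134, 810, -3807, 1620, 1701] -> [5670, -4050, 19035, -8100, -8505] -> -8505
  [-32, -39, 44, 46, 34, -48, 35, 21] -> [288, 351, -396, -414, -306, 432, -315, -189] -> [-189, -315, 432, -306, -414, -396, 351, 288] -> [1701, 2835, -3888, 2754, 3726, 3564, -3159, -2592] -> [1701, 2835, -3888, 2754, 3726, 3564, -3159, -2592] -> [-8505, -14175, 19440, -13770, -18630, -17820, 15795, 12960] -> -18630
  [42, -6, 8, 32, 46, 14, 32] -> [-378, 54, -72, -288, -414, -126, -288] -> [-288, -126, -414, -288, -72, 54, -378] -> [2592, 1134, 3726, 2592, 648, -486, 3402] -> [2592, 1134, 3726, 648, -486, 3402] -> [-12960, -5670, -18630, -3240, 2430, -17010] -> -18630
  [17, 10, -41, -35, 19, 37, -45, 18] -> [-153, -90, 369, 315, -171, -333, 405, -162] -> [-162, 405, -333, -171, 315, 369, -90, -153] -> [1458, -3645, 2997, 1539, -2835, -3321, 810, 1377] -> [1458, -3645, 2997, 1539, -2835, -3321, 810, 1377] -> [-7290, 18225, -14985, -7695, 14175, 16605, -4050, -6885] -> -14985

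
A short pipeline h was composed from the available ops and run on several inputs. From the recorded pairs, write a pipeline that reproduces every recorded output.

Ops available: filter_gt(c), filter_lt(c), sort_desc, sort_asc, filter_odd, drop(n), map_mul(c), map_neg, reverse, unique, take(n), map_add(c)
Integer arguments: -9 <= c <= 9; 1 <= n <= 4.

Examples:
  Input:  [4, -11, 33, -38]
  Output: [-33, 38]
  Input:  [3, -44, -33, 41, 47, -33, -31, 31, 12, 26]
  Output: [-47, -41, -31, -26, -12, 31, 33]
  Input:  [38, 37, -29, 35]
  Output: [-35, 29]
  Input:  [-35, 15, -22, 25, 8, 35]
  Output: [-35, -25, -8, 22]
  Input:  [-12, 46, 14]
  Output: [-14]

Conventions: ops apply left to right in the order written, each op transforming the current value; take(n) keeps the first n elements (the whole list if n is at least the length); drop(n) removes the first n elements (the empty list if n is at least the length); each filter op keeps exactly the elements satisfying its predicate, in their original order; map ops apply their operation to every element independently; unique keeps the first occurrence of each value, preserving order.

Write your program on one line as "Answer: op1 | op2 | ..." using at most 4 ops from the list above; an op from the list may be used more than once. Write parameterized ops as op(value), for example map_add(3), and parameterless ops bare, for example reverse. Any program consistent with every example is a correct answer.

drop(2) | unique | sort_desc | map_neg

Check, running the answer program on each example:
  [4, -11, 33, -38] -> [33, -38] -> [33, -38] -> [33, -38] -> [-33, 38]
  [3, -44, -33, 41, 47, -33, -31, 31, 12, 26] -> [-33, 41, 47, -33, -31, 31, 12, 26] -> [-33, 41, 47, -31, 31, 12, 26] -> [47, 41, 31, 26, 12, -31, -33] -> [-47, -41, -31, -26, -12, 31, 33]
  [38, 37, -29, 35] -> [-29, 35] -> [-29, 35] -> [35, -29] -> [-35, 29]
  [-35, 15, -22, 25, 8, 35] -> [-22, 25, 8, 35] -> [-22, 25, 8, 35] -> [35, 25, 8, -22] -> [-35, -25, -8, 22]
  [-12, 46, 14] -> [14] -> [14] -> [14] -> [-14]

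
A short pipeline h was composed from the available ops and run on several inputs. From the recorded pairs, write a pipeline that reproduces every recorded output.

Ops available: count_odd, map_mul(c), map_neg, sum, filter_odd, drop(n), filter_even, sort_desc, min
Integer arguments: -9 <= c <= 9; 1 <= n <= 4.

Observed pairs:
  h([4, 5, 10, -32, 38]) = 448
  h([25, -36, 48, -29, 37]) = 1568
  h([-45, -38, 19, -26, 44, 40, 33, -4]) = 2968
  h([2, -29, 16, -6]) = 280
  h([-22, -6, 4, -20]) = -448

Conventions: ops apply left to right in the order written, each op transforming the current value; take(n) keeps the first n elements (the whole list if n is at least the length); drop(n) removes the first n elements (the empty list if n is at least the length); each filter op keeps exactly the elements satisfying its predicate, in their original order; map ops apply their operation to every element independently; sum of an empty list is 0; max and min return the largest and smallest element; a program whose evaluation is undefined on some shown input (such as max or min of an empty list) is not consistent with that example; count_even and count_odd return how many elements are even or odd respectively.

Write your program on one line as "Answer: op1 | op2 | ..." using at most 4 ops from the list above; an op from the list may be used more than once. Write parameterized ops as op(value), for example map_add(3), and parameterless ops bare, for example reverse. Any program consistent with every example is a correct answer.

map_mul(4) | map_mul(7) | drop(2) | sum

Check, running the answer program on each example:
  [4, 5, 10, -32, 38] -> [16, 20, 40, -128, 152] -> [112, 140, 280, -896, 1064] -> [280, -896, 1064] -> 448
  [25, -36, 48, -29, 37] -> [100, -144, 192, -116, 148] -> [700, -1008, 1344, -812, 1036] -> [1344, -812, 1036] -> 1568
  [-45, -38, 19, -26, 44, 40, 33, -4] -> [-180, -152, 76, -104, 176, 160, 132, -16] -> [-1260, -1064, 532, -728, 1232, 1120, 924, -112] -> [532, -728, 1232, 1120, 924, -112] -> 2968
  [2, -29, 16, -6] -> [8, -116, 64, -24] -> [56, -812, 448, -168] -> [448, -168] -> 280
  [-22, -6, 4, -20] -> [-88, -24, 16, -80] -> [-616, -168, 112, -560] -> [112, -560] -> -448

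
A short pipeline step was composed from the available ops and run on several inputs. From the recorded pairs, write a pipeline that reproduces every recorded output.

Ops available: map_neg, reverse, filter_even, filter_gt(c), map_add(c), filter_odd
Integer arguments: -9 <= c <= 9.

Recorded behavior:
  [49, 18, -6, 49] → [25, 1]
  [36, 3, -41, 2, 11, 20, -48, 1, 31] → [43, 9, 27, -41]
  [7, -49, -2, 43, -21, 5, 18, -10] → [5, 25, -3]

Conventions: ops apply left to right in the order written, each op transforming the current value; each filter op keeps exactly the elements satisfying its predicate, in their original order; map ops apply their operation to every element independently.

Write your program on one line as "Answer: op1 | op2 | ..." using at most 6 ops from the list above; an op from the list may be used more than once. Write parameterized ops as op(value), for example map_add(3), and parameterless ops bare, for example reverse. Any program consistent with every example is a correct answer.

reverse | map_neg | filter_even | reverse | map_neg | map_add(7)

Check, running the answer program on each example:
  [49, 18, -6, 49] -> [49, -6, 18, 49] -> [-49, 6, -18, -49] -> [6, -18] -> [-18, 6] -> [18, -6] -> [25, 1]
  [36, 3, -41, 2, 11, 20, -48, 1, 31] -> [31, 1, -48, 20, 11, 2, -41, 3, 36] -> [-31, -1, 48, -20, -11, -2, 41, -3, -36] -> [48, -20, -2, -36] -> [-36, -2, -20, 48] -> [36, 2, 20, -48] -> [43, 9, 27, -41]
  [7, -49, -2, 43, -21, 5, 18, -10] -> [-10, 18, 5, -21, 43, -2, -49, 7] -> [10, -18, -5, 21, -43, 2, 49, -7] -> [10, -18, 2] -> [2, -18, 10] -> [-2, 18, -10] -> [5, 25, -3]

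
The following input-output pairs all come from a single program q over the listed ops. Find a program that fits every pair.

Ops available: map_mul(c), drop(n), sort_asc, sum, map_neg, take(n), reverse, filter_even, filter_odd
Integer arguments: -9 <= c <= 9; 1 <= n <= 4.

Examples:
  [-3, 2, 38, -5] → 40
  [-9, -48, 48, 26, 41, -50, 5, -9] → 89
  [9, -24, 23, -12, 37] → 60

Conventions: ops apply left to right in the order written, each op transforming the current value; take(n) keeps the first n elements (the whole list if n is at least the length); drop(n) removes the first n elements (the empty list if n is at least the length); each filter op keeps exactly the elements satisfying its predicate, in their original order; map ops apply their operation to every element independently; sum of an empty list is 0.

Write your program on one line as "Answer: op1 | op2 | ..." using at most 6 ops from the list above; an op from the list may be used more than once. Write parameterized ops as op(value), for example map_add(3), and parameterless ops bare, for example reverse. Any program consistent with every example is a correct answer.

map_neg | sort_asc | map_neg | take(2) | sum

Check, running the answer program on each example:
  [-3, 2, 38, -5] -> [3, -2, -38, 5] -> [-38, -2, 3, 5] -> [38, 2, -3, -5] -> [38, 2] -> 40
  [-9, -48, 48, 26, 41, -50, 5, -9] -> [9, 48, -48, -26, -41, 50, -5, 9] -> [-48, -41, -26, -5, 9, 9, 48, 50] -> [48, 41, 26, 5, -9, -9, -48, -50] -> [48, 41] -> 89
  [9, -24, 23, -12, 37] -> [-9, 24, -23, 12, -37] -> [-37, -23, -9, 12, 24] -> [37, 23, 9, -12, -24] -> [37, 23] -> 60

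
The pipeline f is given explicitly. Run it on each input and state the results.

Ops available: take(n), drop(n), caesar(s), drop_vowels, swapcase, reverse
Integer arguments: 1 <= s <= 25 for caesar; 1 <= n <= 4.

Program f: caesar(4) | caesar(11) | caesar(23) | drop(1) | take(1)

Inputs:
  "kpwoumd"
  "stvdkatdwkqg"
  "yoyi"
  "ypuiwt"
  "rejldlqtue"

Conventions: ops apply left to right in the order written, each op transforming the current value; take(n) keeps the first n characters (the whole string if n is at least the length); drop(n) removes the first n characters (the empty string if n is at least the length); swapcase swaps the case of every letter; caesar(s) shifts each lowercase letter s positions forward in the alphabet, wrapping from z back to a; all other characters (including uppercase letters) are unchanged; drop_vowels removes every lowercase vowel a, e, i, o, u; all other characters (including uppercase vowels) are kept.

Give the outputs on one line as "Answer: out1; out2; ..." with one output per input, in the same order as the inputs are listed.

Execution, op by op:
  "kpwoumd" -> "otasyqh" -> "zeldjbs" -> "wbiagyp" -> "biagyp" -> "b"
  "stvdkatdwkqg" -> "wxzhoexhaouk" -> "hikszpislzfv" -> "efhpwmfpiwcs" -> "fhpwmfpiwcs" -> "f"
  "yoyi" -> "cscm" -> "ndnx" -> "kaku" -> "aku" -> "a"
  "ypuiwt" -> "ctymax" -> "nejxli" -> "kbguif" -> "bguif" -> "b"
  "rejldlqtue" -> "vinphpuxyi" -> "gtyasafijt" -> "dqvxpxcfgq" -> "qvxpxcfgq" -> "q"

"b"; "f"; "a"; "b"; "q"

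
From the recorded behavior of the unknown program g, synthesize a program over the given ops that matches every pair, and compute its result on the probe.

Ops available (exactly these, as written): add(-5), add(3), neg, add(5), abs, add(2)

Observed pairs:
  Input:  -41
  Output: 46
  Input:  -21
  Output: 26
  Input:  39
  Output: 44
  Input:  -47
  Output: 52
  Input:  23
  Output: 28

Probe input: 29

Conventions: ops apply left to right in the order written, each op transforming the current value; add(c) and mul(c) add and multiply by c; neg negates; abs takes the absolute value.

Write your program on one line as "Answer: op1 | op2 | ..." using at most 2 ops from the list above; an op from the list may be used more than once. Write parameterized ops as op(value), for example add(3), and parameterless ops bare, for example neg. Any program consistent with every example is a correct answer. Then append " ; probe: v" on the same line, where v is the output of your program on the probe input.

abs | add(5) ; probe: 34

Check, running the answer program on each example:
  -41 -> 41 -> 46
  -21 -> 21 -> 26
  39 -> 39 -> 44
  -47 -> 47 -> 52
  23 -> 23 -> 28
  probe: 29 -> 29 -> 34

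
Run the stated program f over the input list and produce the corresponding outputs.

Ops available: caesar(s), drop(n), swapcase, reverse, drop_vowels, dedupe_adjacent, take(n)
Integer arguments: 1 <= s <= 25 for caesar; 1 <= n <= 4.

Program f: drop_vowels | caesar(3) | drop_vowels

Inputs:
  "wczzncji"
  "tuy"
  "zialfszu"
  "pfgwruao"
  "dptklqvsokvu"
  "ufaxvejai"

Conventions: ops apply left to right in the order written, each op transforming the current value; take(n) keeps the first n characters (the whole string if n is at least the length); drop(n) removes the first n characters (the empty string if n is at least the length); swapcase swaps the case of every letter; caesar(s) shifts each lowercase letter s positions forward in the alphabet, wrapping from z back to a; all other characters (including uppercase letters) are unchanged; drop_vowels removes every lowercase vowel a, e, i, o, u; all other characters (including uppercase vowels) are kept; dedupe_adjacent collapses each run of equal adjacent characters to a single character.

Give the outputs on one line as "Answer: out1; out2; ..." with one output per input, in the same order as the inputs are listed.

Execution, op by op:
  "wczzncji" -> "wczzncj" -> "zfccqfm" -> "zfccqfm"
  "tuy" -> "ty" -> "wb" -> "wb"
  "zialfszu" -> "zlfsz" -> "coivc" -> "cvc"
  "pfgwruao" -> "pfgwr" -> "sijzu" -> "sjz"
  "dptklqvsokvu" -> "dptklqvskv" -> "gswnotyvny" -> "gswntyvny"
  "ufaxvejai" -> "fxvj" -> "iaym" -> "ym"

"zfccqfm"; "wb"; "cvc"; "sjz"; "gswntyvny"; "ym"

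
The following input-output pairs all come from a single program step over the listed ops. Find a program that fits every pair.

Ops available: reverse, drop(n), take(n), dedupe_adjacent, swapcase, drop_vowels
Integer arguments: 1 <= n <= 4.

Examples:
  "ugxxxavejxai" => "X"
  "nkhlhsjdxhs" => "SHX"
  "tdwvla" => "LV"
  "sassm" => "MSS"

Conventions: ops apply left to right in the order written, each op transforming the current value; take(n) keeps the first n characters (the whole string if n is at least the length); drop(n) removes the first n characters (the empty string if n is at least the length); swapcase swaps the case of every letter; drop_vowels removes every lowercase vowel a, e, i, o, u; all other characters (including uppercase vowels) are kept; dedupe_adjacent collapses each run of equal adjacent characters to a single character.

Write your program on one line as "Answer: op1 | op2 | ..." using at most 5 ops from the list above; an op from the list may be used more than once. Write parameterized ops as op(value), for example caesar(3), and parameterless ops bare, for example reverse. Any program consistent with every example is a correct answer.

drop(1) | reverse | take(3) | drop_vowels | swapcase

Check, running the answer program on each example:
  "ugxxxavejxai" -> "gxxxavejxai" -> "iaxjevaxxxg" -> "iax" -> "x" -> "X"
  "nkhlhsjdxhs" -> "khlhsjdxhs" -> "shxdjshlhk" -> "shx" -> "shx" -> "SHX"
  "tdwvla" -> "dwvla" -> "alvwd" -> "alv" -> "lv" -> "LV"
  "sassm" -> "assm" -> "mssa" -> "mss" -> "mss" -> "MSS"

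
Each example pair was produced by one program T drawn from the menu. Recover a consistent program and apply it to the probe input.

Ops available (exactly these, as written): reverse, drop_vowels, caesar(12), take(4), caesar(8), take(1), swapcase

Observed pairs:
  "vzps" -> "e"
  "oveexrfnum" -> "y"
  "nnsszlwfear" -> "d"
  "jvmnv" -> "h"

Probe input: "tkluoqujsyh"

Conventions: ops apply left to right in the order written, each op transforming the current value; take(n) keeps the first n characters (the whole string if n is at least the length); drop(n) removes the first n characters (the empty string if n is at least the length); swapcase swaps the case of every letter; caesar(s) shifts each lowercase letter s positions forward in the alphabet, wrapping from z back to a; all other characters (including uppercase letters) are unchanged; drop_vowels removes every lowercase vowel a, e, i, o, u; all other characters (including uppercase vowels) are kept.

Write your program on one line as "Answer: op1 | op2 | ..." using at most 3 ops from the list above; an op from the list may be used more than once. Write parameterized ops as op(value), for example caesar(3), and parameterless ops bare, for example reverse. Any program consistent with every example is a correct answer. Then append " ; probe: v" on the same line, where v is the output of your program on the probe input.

reverse | caesar(12) | take(1) ; probe: "t"

Check, running the answer program on each example:
  "vzps" -> "spzv" -> "eblh" -> "e"
  "oveexrfnum" -> "munfrxeevo" -> "ygzrdjqqha" -> "y"
  "nnsszlwfear" -> "raefwlzssnn" -> "dmqrixleezz" -> "d"
  "jvmnv" -> "vnmvj" -> "hzyhv" -> "h"
  probe: "tkluoqujsyh" -> "hysjuqoulkt" -> "tkevgcagxwf" -> "t"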